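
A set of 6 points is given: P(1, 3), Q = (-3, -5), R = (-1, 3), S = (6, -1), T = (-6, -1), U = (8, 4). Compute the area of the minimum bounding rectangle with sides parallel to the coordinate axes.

126

x ranges over [-6, 8], width 14.
y ranges over [-5, 4], height 9.
Area = 14 × 9 = 126.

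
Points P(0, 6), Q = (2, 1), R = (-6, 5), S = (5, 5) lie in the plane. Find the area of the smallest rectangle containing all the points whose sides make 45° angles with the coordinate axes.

66

In coordinates u = x + y, v = x − y the rectangle is axis-aligned; the map (x,y)→(u,v) scales areas by 2.
u-values: 6, 3, -1, 10; range = 10 − (-1) = 11.
v-values: -6, 1, -11, 0; range = 1 − (-11) = 12.
Area = (11 × 12) / 2 = 66.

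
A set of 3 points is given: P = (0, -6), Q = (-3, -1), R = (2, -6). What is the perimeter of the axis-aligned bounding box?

20

Width = max x − min x = 2 − (-3) = 5.
Height = max y − min y = -1 − (-6) = 5.
Perimeter = 2(5 + 5) = 20.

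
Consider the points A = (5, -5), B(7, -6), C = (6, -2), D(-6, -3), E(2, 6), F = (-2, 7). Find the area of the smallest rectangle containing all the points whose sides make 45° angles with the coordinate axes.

187

In coordinates u = x + y, v = x − y the rectangle is axis-aligned; the map (x,y)→(u,v) scales areas by 2.
u-values: 0, 1, 4, -9, 8, 5; range = 8 − (-9) = 17.
v-values: 10, 13, 8, -3, -4, -9; range = 13 − (-9) = 22.
Area = (17 × 22) / 2 = 187.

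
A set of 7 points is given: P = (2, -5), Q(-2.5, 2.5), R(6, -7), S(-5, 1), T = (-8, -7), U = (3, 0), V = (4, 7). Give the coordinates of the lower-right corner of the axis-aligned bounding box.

x-range [-8, 6], y-range [-7, 7].
The lower-right corner is (6, -7).

(6, -7)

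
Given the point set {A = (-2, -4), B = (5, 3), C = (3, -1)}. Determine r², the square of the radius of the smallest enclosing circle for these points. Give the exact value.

24.5

Side lengths²: AB² = 98, AC² = 34, BC² = 20.
Since AB² = 98 ≥ 34 + 20 = 54, the angle opposite AB is not acute, so the smallest enclosing circle has AB as diameter.
Centre = midpoint of AB = (1.5, -0.5), r² = 98/4 = 24.5.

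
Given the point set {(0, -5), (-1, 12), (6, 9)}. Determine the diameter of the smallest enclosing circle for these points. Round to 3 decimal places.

17.029

Call the three points A, B, C in the order given.
Side lengths²: AB² = 290, AC² = 232, BC² = 58.
Since AB² = 290 ≥ 232 + 58 = 290, the angle opposite AB is not acute, so the smallest enclosing circle has AB as diameter.
Centre = midpoint of AB = (-0.5, 3.5), r² = 290/4 = 72.5.
Diameter = 2r = 2√(72.5) ≈ 17.029.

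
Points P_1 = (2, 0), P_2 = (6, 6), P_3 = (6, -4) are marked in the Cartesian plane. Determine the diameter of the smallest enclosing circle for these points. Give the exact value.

10

Side lengths²: P_1P_2² = 52, P_1P_3² = 32, P_2P_3² = 100.
Since P_2P_3² = 100 ≥ 52 + 32 = 84, the angle opposite P_2P_3 is not acute, so the smallest enclosing circle has P_2P_3 as diameter.
Centre = midpoint of P_2P_3 = (6, 1), r² = 100/4 = 25.
Diameter = 2r = 2√25 = 10.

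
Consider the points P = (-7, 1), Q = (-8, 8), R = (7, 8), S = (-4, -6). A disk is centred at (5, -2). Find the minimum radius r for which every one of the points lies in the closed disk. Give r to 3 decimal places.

The required radius is the distance from (5, -2) to the farthest point.
Squared distances: 153, 269, 104, 97.
Maximum is 269, attained at Q.
r = √269 ≈ 16.401.

16.401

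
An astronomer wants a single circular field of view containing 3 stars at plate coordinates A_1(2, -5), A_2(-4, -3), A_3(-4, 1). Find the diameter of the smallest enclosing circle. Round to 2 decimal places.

Side lengths²: A_1A_2² = 40, A_1A_3² = 72, A_2A_3² = 16.
Since A_1A_3² = 72 ≥ 40 + 16 = 56, the angle opposite A_1A_3 is not acute, so the smallest enclosing circle has A_1A_3 as diameter.
Centre = midpoint of A_1A_3 = (-1, -2), r² = 72/4 = 18.
Diameter = 2r = 2√18 ≈ 8.49.

8.49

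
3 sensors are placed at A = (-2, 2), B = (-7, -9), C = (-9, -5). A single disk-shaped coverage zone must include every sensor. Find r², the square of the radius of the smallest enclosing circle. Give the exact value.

36.5

Side lengths²: AB² = 146, AC² = 98, BC² = 20.
Since AB² = 146 ≥ 98 + 20 = 118, the angle opposite AB is not acute, so the smallest enclosing circle has AB as diameter.
Centre = midpoint of AB = (-4.5, -3.5), r² = 146/4 = 36.5.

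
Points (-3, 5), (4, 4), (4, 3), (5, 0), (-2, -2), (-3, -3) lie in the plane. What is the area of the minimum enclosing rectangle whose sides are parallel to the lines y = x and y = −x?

In coordinates u = x + y, v = x − y the rectangle is axis-aligned; the map (x,y)→(u,v) scales areas by 2.
u-values: 2, 8, 7, 5, -4, -6; range = 8 − (-6) = 14.
v-values: -8, 0, 1, 5, 0, 0; range = 5 − (-8) = 13.
Area = (14 × 13) / 2 = 91.

91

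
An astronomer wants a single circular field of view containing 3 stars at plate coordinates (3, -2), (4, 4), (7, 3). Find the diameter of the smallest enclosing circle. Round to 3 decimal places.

Call the three points A, B, C in the order given.
Side lengths²: AB² = 37, AC² = 41, BC² = 10.
Since AC² = 41 < 37 + 10 = 47, the triangle is acute, so the smallest enclosing circle is the circumcircle.
Circumcentre = (175/38, 31/38), r² = 7585/722.
Diameter = 2r = 2√(7585/722) ≈ 6.482.

6.482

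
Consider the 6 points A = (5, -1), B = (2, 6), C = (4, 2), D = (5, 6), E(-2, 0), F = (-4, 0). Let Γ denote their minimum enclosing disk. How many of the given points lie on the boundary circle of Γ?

3

The minimum enclosing circle of a finite set is fixed by two of the points (as a diameter) or three (as a circumcircle).
The minimum enclosing circle is determined by three boundary points: A, D, F.
Their circumcentre is (5/6, 2.5) with r² = 533/18.
The farthest remaining point E is at distance² 257/18 ≤ 533/18.
The points at distance exactly r from the centre are A, D, F — 3 points.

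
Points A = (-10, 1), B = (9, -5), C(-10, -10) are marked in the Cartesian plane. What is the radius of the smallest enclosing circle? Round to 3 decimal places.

Side lengths²: AB² = 397, AC² = 121, BC² = 386.
Since AB² = 397 < 386 + 121 = 507, the triangle is acute, so the smallest enclosing circle is the circumcircle.
Circumcentre = (-49/38, -4.5), r² = 76621/722.
r = √(76621/722) ≈ 10.302.

10.302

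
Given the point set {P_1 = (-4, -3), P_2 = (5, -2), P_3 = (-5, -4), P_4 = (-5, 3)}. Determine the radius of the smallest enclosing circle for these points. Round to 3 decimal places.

A smallest enclosing disk is always determined by at most three of the input points on its boundary.
The minimum enclosing circle is determined by three boundary points: P_2, P_3, P_4.
Their circumcentre is (-0.5, -0.5) with r² = 32.5.
The farthest remaining point P_1 is at distance² 18.5 ≤ 32.5.
r = √(32.5) ≈ 5.701.

5.701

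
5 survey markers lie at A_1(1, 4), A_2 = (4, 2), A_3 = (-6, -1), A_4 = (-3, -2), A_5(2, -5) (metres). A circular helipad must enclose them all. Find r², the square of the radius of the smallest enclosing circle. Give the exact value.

By Welzl's lemma the MEC is supported by two points (diametrically opposite) or three points (on a circumcircle).
The minimum enclosing circle is determined by three boundary points: A_2, A_3, A_5.
Their circumcentre is (-0.71875, -0.4375) with r² = 28.2080078125.
The farthest remaining point A_1 is at distance² 22.6455078125 ≤ 28.2080078125.

28.2080078125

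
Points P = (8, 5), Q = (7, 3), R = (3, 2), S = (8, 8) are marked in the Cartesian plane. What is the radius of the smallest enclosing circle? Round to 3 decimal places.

A smallest enclosing disk is always determined by at most three of the input points on its boundary.
The farthest pair is R–S with squared distance 61. The circle on this segment as diameter has centre (5.5, 5) and r² = 61/4 = 15.25.
Check P: distance² to centre = 6.25 ≤ 15.25, so it lies inside.
All remaining points lie in this disk, and no smaller disk contains both endpoints, so this is the minimum enclosing circle.
r = √(15.25) ≈ 3.905.

3.905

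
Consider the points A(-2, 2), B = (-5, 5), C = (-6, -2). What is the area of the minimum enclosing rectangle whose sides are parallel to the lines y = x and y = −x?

24

In coordinates u = x + y, v = x − y the rectangle is axis-aligned; the map (x,y)→(u,v) scales areas by 2.
u-values: 0, 0, -8; range = 0 − (-8) = 8.
v-values: -4, -10, -4; range = -4 − (-10) = 6.
Area = (8 × 6) / 2 = 24.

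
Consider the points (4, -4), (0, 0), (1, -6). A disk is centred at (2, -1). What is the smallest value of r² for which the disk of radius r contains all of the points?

26

The required radius is the distance from (2, -1) to the farthest point.
Squared distances: 13, 5, 26.
Maximum is 26, attained at (1, -6).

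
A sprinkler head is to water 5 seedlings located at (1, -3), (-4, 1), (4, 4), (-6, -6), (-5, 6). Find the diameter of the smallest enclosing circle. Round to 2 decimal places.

The minimum enclosing circle is determined by three boundary points: (4, 4), (-6, -6), (-5, 6).
Their circumcentre is (-37/22, -7/22) with r² = 12325/242.
The farthest remaining point (1, -3) is at distance² 3481/242 ≤ 12325/242.
Diameter = 2r = 2√(12325/242) ≈ 14.27.

14.27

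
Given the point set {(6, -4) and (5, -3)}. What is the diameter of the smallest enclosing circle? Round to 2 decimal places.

1.41

The smallest circle enclosing two points has them as diameter endpoints.
Centre = midpoint = (5.5, -3.5); r² = |(6, -4)−(5, -3)|²/4 = 2/4 = 0.5.
Diameter = 2r = 2√(0.5) ≈ 1.41.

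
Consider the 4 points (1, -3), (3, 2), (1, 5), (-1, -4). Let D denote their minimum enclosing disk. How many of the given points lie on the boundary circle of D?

A smallest enclosing disk is always determined by at most three of the input points on its boundary.
The farthest pair is (1, 5)–(-1, -4) with squared distance 85. The circle on this segment as diameter has centre (0, 0.5) and r² = 85/4 = 21.25.
Check (1, -3): distance² to centre = 13.25 ≤ 21.25, so it lies inside.
All remaining points lie in this disk, and no smaller disk contains both endpoints, so this is the minimum enclosing circle.
The points at distance exactly r from the centre are (1, 5), (-1, -4) — 2 points.

2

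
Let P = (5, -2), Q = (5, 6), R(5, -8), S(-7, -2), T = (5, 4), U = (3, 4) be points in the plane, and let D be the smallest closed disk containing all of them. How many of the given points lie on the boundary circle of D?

3

The minimum enclosing circle of a finite set is fixed by two of the points (as a diameter) or three (as a circumcircle).
The minimum enclosing circle is determined by three boundary points: Q, R, S.
Their circumcentre is (1, -1) with r² = 65.
The farthest remaining point T is at distance² 41 ≤ 65.
The points at distance exactly r from the centre are Q, R, S — 3 points.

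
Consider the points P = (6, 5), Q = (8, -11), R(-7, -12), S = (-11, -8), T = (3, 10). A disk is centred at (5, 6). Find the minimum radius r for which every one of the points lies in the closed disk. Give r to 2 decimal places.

21.63

The required radius is the distance from (5, 6) to the farthest point.
Squared distances: 2, 298, 468, 452, 20.
Maximum is 468, attained at R.
r = √468 ≈ 21.63.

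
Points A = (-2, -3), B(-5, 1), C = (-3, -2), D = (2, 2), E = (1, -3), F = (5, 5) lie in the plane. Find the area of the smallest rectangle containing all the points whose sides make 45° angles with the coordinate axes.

In coordinates u = x + y, v = x − y the rectangle is axis-aligned; the map (x,y)→(u,v) scales areas by 2.
u-values: -5, -4, -5, 4, -2, 10; range = 10 − (-5) = 15.
v-values: 1, -6, -1, 0, 4, 0; range = 4 − (-6) = 10.
Area = (15 × 10) / 2 = 75.

75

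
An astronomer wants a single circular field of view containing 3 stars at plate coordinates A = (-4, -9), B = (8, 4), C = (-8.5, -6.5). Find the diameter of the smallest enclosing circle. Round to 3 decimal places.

19.558

Side lengths²: AB² = 313, AC² = 26.5, BC² = 382.5.
Since BC² = 382.5 ≥ 313 + 26.5 = 339.5, the angle opposite BC is not acute, so the smallest enclosing circle has BC as diameter.
Centre = midpoint of BC = (-0.25, -1.25), r² = 382.5/4 = 95.625.
Diameter = 2r = 2√(95.625) ≈ 19.558.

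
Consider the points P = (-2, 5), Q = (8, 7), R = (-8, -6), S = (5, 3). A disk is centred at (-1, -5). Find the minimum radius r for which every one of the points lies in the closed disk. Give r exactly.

15

The required radius is the distance from (-1, -5) to the farthest point.
Squared distances: 101, 225, 50, 100.
Maximum is 225, attained at Q.
r = √225 = 15.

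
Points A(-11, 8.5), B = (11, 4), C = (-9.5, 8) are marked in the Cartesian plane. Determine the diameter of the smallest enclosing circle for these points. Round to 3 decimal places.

Side lengths²: AB² = 504.25, AC² = 2.5, BC² = 436.25.
Since AB² = 504.25 ≥ 436.25 + 2.5 = 438.75, the angle opposite AB is not acute, so the smallest enclosing circle has AB as diameter.
Centre = midpoint of AB = (0, 6.25), r² = 504.25/4 = 126.0625.
Diameter = 2r = 2√(126.0625) ≈ 22.456.

22.456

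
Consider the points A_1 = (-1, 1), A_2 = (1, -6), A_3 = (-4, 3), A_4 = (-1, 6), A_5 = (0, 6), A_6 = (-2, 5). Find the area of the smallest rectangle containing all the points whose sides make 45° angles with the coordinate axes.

77

In coordinates u = x + y, v = x − y the rectangle is axis-aligned; the map (x,y)→(u,v) scales areas by 2.
u-values: 0, -5, -1, 5, 6, 3; range = 6 − (-5) = 11.
v-values: -2, 7, -7, -7, -6, -7; range = 7 − (-7) = 14.
Area = (11 × 14) / 2 = 77.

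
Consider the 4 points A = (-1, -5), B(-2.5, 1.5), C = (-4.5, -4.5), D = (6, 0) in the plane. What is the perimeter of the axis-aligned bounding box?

Width = max x − min x = 6 − (-4.5) = 10.5.
Height = max y − min y = 1.5 − (-5) = 6.5.
Perimeter = 2(10.5 + 6.5) = 34.

34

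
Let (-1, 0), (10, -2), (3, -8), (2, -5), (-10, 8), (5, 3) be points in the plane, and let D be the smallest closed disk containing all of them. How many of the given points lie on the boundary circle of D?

By Welzl's lemma the MEC is supported by two points (diametrically opposite) or three points (on a circumcircle).
The minimum enclosing circle is determined by three boundary points: (10, -2), (3, -8), (-10, 8).
Their circumcentre is (-5/38, 52/19) with r² = 180625/1444.
The farthest remaining point (2, -5) is at distance² 92997/1444 ≤ 180625/1444.
The points at distance exactly r from the centre are (10, -2), (3, -8), (-10, 8) — 3 points.

3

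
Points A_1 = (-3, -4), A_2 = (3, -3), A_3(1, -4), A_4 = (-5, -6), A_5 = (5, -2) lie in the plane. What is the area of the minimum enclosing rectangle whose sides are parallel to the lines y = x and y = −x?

In coordinates u = x + y, v = x − y the rectangle is axis-aligned; the map (x,y)→(u,v) scales areas by 2.
u-values: -7, 0, -3, -11, 3; range = 3 − (-11) = 14.
v-values: 1, 6, 5, 1, 7; range = 7 − 1 = 6.
Area = (14 × 6) / 2 = 42.

42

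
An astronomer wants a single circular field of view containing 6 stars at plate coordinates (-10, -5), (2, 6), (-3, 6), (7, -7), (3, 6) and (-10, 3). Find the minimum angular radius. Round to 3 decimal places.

9.862

The farthest pair is (7, -7)–(-10, 3) with squared distance 389. The circle on this segment as diameter has centre (-1.5, -2) and r² = 389/4 = 97.25.
Check (-10, -5): distance² to centre = 81.25 ≤ 97.25, so it lies inside.
All remaining points lie in this disk, and no smaller disk contains both endpoints, so this is the minimum enclosing circle.
r = √(97.25) ≈ 9.862.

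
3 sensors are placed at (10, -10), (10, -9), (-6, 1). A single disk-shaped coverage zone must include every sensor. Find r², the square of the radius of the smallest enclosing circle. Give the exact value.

Call the three points A, B, C in the order given.
Side lengths²: AB² = 1, AC² = 377, BC² = 356.
Since AC² = 377 ≥ 356 + 1 = 357, the angle opposite AC is not acute, so the smallest enclosing circle has AC as diameter.
Centre = midpoint of AC = (2, -4.5), r² = 377/4 = 94.25.

94.25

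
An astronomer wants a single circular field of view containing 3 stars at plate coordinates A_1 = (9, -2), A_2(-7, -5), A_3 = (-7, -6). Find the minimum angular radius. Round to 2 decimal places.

8.25

Side lengths²: A_1A_2² = 265, A_1A_3² = 272, A_2A_3² = 1.
Since A_1A_3² = 272 ≥ 265 + 1 = 266, the angle opposite A_1A_3 is not acute, so the smallest enclosing circle has A_1A_3 as diameter.
Centre = midpoint of A_1A_3 = (1, -4), r² = 272/4 = 68.
r = √68 ≈ 8.25.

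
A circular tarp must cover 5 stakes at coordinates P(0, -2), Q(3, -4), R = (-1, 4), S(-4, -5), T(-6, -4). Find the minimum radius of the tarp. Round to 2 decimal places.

5.27

By Welzl's lemma the MEC is supported by two points (diametrically opposite) or three points (on a circumcircle).
The minimum enclosing circle is determined by three boundary points: Q, R, T.
Their circumcentre is (-1.5, -1.25) with r² = 27.8125.
The farthest remaining point S is at distance² 20.3125 ≤ 27.8125.
r = √(27.8125) ≈ 5.27.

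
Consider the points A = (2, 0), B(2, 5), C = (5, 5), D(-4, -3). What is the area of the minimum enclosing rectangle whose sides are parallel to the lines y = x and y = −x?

42.5

In coordinates u = x + y, v = x − y the rectangle is axis-aligned; the map (x,y)→(u,v) scales areas by 2.
u-values: 2, 7, 10, -7; range = 10 − (-7) = 17.
v-values: 2, -3, 0, -1; range = 2 − (-3) = 5.
Area = (17 × 5) / 2 = 42.5.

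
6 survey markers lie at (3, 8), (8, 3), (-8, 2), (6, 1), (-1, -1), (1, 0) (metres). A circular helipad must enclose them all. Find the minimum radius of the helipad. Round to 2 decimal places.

The minimum enclosing circle of a finite set is fixed by two of the points (as a diameter) or three (as a circumcircle).
The farthest pair is (8, 3)–(-8, 2) with squared distance 257. The circle on this segment as diameter has centre (0, 2.5) and r² = 257/4 = 64.25.
Check (3, 8): distance² to centre = 39.25 ≤ 64.25, so it lies inside.
All remaining points lie in this disk, and no smaller disk contains both endpoints, so this is the minimum enclosing circle.
r = √(64.25) ≈ 8.02.

8.02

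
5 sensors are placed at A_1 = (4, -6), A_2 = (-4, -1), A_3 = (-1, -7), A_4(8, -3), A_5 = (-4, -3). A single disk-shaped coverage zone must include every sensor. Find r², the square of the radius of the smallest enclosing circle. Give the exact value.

37

The farthest pair is A_2–A_4 with squared distance 148. The circle on this segment as diameter has centre (2, -2) and r² = 148/4 = 37.
Check A_1: distance² to centre = 20 ≤ 37, so it lies inside.
All remaining points lie in this disk, and no smaller disk contains both endpoints, so this is the minimum enclosing circle.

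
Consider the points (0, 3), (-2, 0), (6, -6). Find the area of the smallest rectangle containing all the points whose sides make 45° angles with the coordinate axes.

37.5

In coordinates u = x + y, v = x − y the rectangle is axis-aligned; the map (x,y)→(u,v) scales areas by 2.
u-values: 3, -2, 0; range = 3 − (-2) = 5.
v-values: -3, -2, 12; range = 12 − (-3) = 15.
Area = (5 × 15) / 2 = 37.5.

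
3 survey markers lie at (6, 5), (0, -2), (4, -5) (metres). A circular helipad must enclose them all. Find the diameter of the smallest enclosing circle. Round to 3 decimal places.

10.220

Call the three points A, B, C in the order given.
Side lengths²: AB² = 85, AC² = 104, BC² = 25.
Since AC² = 104 < 85 + 25 = 110, the triangle is acute, so the smallest enclosing circle is the circumcircle.
Circumcentre = (215/46, 3/46), r² = 27625/1058.
Diameter = 2r = 2√(27625/1058) ≈ 10.220.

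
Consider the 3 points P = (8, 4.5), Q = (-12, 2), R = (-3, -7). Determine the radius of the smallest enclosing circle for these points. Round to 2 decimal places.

Side lengths²: PQ² = 406.25, PR² = 253.25, QR² = 162.
Since PQ² = 406.25 < 253.25 + 162 = 415.25, the triangle is acute, so the smallest enclosing circle is the circumcircle.
Circumcentre = (-71/36, 109/36), r² = 65845/648.
r = √(65845/648) ≈ 10.08.

10.08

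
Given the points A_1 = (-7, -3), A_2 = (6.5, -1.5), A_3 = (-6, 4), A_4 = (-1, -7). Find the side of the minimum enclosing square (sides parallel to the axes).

13.5

The bounding box has width 13.5 and height 11.
An axis-aligned square enclosing the set must have side ≥ max(width, height).
So the minimum side is max(13.5, 11) = 13.5.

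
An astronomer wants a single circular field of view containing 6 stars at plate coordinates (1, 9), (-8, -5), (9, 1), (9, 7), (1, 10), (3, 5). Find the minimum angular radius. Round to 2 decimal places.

10.40

The farthest pair is (-8, -5)–(9, 7) with squared distance 433. The circle on this segment as diameter has centre (0.5, 1) and r² = 433/4 = 108.25.
Check (1, 9): distance² to centre = 64.25 ≤ 108.25, so it lies inside.
All remaining points lie in this disk, and no smaller disk contains both endpoints, so this is the minimum enclosing circle.
r = √(108.25) ≈ 10.40.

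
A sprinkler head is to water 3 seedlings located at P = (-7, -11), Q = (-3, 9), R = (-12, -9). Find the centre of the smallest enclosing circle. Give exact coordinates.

(-35/6, -5/6)

Side lengths²: PQ² = 416, PR² = 29, QR² = 405.
Since PQ² = 416 < 405 + 29 = 434, the triangle is acute, so the smallest enclosing circle is the circumcircle.
Circumcentre = (-35/6, -5/6), r² = 1885/18.
Centre = (-35/6, -5/6).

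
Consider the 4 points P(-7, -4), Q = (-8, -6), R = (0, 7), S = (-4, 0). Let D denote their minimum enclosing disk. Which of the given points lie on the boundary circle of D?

The minimum enclosing circle of a finite set is fixed by two of the points (as a diameter) or three (as a circumcircle).
The farthest pair is Q–R with squared distance 233. The circle on this segment as diameter has centre (-4, 0.5) and r² = 233/4 = 58.25.
Check P: distance² to centre = 29.25 ≤ 58.25, so it lies inside.
All remaining points lie in this disk, and no smaller disk contains both endpoints, so this is the minimum enclosing circle.
The points at distance exactly r from the centre are Q, R — 2 points.

Q, R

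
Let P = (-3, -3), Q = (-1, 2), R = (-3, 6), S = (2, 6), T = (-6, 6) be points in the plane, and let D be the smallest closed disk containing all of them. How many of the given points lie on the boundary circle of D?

The minimum enclosing circle is determined by three boundary points: P, S, T.
Their circumcentre is (-2, 7/3) with r² = 265/9.
The farthest remaining point R is at distance² 130/9 ≤ 265/9.
The points at distance exactly r from the centre are P, S, T — 3 points.

3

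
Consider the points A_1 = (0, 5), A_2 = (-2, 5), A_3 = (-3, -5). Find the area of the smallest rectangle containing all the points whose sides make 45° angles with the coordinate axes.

In coordinates u = x + y, v = x − y the rectangle is axis-aligned; the map (x,y)→(u,v) scales areas by 2.
u-values: 5, 3, -8; range = 5 − (-8) = 13.
v-values: -5, -7, 2; range = 2 − (-7) = 9.
Area = (13 × 9) / 2 = 58.5.

58.5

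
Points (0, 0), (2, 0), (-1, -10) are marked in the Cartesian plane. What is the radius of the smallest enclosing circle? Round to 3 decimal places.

5.220

Call the three points A, B, C in the order given.
Side lengths²: AB² = 4, AC² = 101, BC² = 109.
Since BC² = 109 ≥ 101 + 4 = 105, the angle opposite BC is not acute, so the smallest enclosing circle has BC as diameter.
Centre = midpoint of BC = (0.5, -5), r² = 109/4 = 27.25.
r = √(27.25) ≈ 5.220.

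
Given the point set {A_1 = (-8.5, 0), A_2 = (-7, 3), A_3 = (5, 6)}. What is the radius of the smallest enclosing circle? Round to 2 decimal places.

Side lengths²: A_1A_2² = 11.25, A_1A_3² = 218.25, A_2A_3² = 153.
Since A_1A_3² = 218.25 ≥ 153 + 11.25 = 164.25, the angle opposite A_1A_3 is not acute, so the smallest enclosing circle has A_1A_3 as diameter.
Centre = midpoint of A_1A_3 = (-1.75, 3), r² = 218.25/4 = 54.5625.
r = √(54.5625) ≈ 7.39.

7.39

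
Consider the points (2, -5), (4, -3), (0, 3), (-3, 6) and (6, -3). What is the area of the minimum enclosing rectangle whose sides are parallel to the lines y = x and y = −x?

54

In coordinates u = x + y, v = x − y the rectangle is axis-aligned; the map (x,y)→(u,v) scales areas by 2.
u-values: -3, 1, 3, 3, 3; range = 3 − (-3) = 6.
v-values: 7, 7, -3, -9, 9; range = 9 − (-9) = 18.
Area = (6 × 18) / 2 = 54.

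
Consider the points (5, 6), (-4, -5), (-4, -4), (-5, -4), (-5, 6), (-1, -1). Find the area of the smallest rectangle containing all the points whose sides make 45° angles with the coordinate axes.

In coordinates u = x + y, v = x − y the rectangle is axis-aligned; the map (x,y)→(u,v) scales areas by 2.
u-values: 11, -9, -8, -9, 1, -2; range = 11 − (-9) = 20.
v-values: -1, 1, 0, -1, -11, 0; range = 1 − (-11) = 12.
Area = (20 × 12) / 2 = 120.

120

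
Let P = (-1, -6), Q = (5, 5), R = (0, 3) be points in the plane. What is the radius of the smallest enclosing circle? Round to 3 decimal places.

6.265

Side lengths²: PQ² = 157, PR² = 82, QR² = 29.
Since PQ² = 157 ≥ 82 + 29 = 111, the angle opposite PQ is not acute, so the smallest enclosing circle has PQ as diameter.
Centre = midpoint of PQ = (2, -0.5), r² = 157/4 = 39.25.
r = √(39.25) ≈ 6.265.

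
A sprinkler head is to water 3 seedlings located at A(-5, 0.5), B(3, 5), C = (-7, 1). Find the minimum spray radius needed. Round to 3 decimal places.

5.385

Side lengths²: AB² = 84.25, AC² = 4.25, BC² = 116.
Since BC² = 116 ≥ 84.25 + 4.25 = 88.5, the angle opposite BC is not acute, so the smallest enclosing circle has BC as diameter.
Centre = midpoint of BC = (-2, 3), r² = 116/4 = 29.
r = √29 ≈ 5.385.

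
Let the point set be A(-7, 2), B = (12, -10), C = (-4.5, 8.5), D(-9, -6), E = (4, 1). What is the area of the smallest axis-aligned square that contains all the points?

The bounding box has width 21 and height 18.5.
An axis-aligned square enclosing the set must have side ≥ max(width, height).
So the minimum side is max(21, 18.5) = 21.
Area = 21² = 441.

441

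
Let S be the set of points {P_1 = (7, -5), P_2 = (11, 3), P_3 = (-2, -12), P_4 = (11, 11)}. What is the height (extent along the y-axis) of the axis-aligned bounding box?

23

max y = 11, min y = -12, so height = 23.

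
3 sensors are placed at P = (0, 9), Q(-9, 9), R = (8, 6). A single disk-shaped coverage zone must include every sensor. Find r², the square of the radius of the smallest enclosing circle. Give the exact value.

Side lengths²: PQ² = 81, PR² = 73, QR² = 298.
Since QR² = 298 ≥ 81 + 73 = 154, the angle opposite QR is not acute, so the smallest enclosing circle has QR as diameter.
Centre = midpoint of QR = (-0.5, 7.5), r² = 298/4 = 74.5.

74.5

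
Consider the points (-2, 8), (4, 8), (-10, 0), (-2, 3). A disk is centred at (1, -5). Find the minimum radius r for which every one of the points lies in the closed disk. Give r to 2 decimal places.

13.34

The required radius is the distance from (1, -5) to the farthest point.
Squared distances: 178, 178, 146, 73.
Maximum is 178, attained at (-2, 8).
r = √178 ≈ 13.34.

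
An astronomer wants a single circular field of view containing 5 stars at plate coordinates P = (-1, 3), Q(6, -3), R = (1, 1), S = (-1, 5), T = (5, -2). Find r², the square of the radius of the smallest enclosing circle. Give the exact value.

28.25

By Welzl's lemma the MEC is supported by two points (diametrically opposite) or three points (on a circumcircle).
The farthest pair is Q–S with squared distance 113. The circle on this segment as diameter has centre (2.5, 1) and r² = 113/4 = 28.25.
Check P: distance² to centre = 16.25 ≤ 28.25, so it lies inside.
All remaining points lie in this disk, and no smaller disk contains both endpoints, so this is the minimum enclosing circle.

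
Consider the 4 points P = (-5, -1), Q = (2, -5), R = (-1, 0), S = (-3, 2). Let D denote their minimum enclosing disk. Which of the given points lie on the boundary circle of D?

P, Q, S

The minimum enclosing circle is determined by three boundary points: P, Q, S.
Their circumcentre is (-43/58, -97/58) with r² = 31265/1682.
The farthest remaining point R is at distance² 4817/1682 ≤ 31265/1682.
The points at distance exactly r from the centre are P, Q, S — 3 points.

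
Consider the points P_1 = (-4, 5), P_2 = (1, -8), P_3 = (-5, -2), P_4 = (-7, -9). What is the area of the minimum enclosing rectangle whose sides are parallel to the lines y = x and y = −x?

153

In coordinates u = x + y, v = x − y the rectangle is axis-aligned; the map (x,y)→(u,v) scales areas by 2.
u-values: 1, -7, -7, -16; range = 1 − (-16) = 17.
v-values: -9, 9, -3, 2; range = 9 − (-9) = 18.
Area = (17 × 18) / 2 = 153.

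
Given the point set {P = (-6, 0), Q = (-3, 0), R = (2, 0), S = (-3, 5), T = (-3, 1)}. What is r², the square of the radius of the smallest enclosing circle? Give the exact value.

17

The minimum enclosing circle of a finite set is fixed by two of the points (as a diameter) or three (as a circumcircle).
The minimum enclosing circle is determined by three boundary points: P, R, S.
Their circumcentre is (-2, 1) with r² = 17.
The farthest remaining point Q is at distance² 2 ≤ 17.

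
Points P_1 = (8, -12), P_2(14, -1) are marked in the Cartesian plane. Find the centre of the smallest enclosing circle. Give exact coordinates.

The smallest circle enclosing two points has them as diameter endpoints.
Centre = midpoint = (11, -6.5); r² = |P_1P_2|²/4 = 157/4 = 39.25.
Centre = (11, -6.5).

(11, -6.5)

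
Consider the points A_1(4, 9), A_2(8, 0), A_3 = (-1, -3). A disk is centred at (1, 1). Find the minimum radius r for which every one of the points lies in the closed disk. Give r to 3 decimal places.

8.544

The required radius is the distance from (1, 1) to the farthest point.
Squared distances: 73, 50, 20.
Maximum is 73, attained at A_1.
r = √73 ≈ 8.544.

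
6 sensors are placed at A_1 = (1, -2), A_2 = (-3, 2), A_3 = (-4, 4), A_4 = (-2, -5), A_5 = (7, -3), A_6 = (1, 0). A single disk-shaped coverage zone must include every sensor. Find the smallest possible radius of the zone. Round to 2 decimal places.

6.52

By Welzl's lemma the MEC is supported by two points (diametrically opposite) or three points (on a circumcircle).
The farthest pair is A_3–A_5 with squared distance 170. The circle on this segment as diameter has centre (1.5, 0.5) and r² = 170/4 = 42.5.
Check A_1: distance² to centre = 6.5 ≤ 42.5, so it lies inside.
All remaining points lie in this disk, and no smaller disk contains both endpoints, so this is the minimum enclosing circle.
r = √(42.5) ≈ 6.52.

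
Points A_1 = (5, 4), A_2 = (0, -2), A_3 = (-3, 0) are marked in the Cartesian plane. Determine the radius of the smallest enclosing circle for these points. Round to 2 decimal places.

4.47

Side lengths²: A_1A_2² = 61, A_1A_3² = 80, A_2A_3² = 13.
Since A_1A_3² = 80 ≥ 61 + 13 = 74, the angle opposite A_1A_3 is not acute, so the smallest enclosing circle has A_1A_3 as diameter.
Centre = midpoint of A_1A_3 = (1, 2), r² = 80/4 = 20.
r = √20 ≈ 4.47.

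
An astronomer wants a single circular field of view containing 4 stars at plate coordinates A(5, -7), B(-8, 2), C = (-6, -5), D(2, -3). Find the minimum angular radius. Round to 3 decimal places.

7.906

By Welzl's lemma the MEC is supported by two points (diametrically opposite) or three points (on a circumcircle).
The farthest pair is A–B with squared distance 250. The circle on this segment as diameter has centre (-1.5, -2.5) and r² = 250/4 = 62.5.
Check C: distance² to centre = 26.5 ≤ 62.5, so it lies inside.
All remaining points lie in this disk, and no smaller disk contains both endpoints, so this is the minimum enclosing circle.
r = √(62.5) ≈ 7.906.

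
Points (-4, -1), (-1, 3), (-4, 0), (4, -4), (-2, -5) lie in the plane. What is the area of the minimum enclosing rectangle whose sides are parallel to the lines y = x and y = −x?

In coordinates u = x + y, v = x − y the rectangle is axis-aligned; the map (x,y)→(u,v) scales areas by 2.
u-values: -5, 2, -4, 0, -7; range = 2 − (-7) = 9.
v-values: -3, -4, -4, 8, 3; range = 8 − (-4) = 12.
Area = (9 × 12) / 2 = 54.

54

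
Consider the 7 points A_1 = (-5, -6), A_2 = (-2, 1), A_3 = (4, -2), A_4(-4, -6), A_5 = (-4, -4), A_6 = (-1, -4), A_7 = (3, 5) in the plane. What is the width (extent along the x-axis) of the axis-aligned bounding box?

max x = 4, min x = -5, so width = 9.

9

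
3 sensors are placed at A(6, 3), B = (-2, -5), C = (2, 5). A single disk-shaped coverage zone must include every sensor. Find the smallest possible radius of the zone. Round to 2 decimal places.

5.68

Side lengths²: AB² = 128, AC² = 20, BC² = 116.
Since AB² = 128 < 116 + 20 = 136, the triangle is acute, so the smallest enclosing circle is the circumcircle.
Circumcentre = (5/3, -2/3), r² = 290/9.
r = √(290/9) ≈ 5.68.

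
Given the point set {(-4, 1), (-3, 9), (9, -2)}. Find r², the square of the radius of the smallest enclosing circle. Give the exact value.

Call the three points A, B, C in the order given.
Side lengths²: AB² = 65, AC² = 178, BC² = 265.
Since BC² = 265 ≥ 178 + 65 = 243, the angle opposite BC is not acute, so the smallest enclosing circle has BC as diameter.
Centre = midpoint of BC = (3, 3.5), r² = 265/4 = 66.25.

66.25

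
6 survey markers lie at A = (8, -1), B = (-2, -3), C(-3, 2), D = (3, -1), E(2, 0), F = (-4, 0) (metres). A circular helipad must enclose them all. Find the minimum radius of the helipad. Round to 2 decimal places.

6.02

By Welzl's lemma the MEC is supported by two points (diametrically opposite) or three points (on a circumcircle).
The farthest pair is A–F with squared distance 145. The circle on this segment as diameter has centre (2, -0.5) and r² = 145/4 = 36.25.
Check B: distance² to centre = 22.25 ≤ 36.25, so it lies inside.
All remaining points lie in this disk, and no smaller disk contains both endpoints, so this is the minimum enclosing circle.
r = √(36.25) ≈ 6.02.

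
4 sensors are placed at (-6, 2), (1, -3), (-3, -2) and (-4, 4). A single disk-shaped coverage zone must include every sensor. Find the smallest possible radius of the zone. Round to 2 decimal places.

The minimum enclosing circle is determined by three boundary points: (-6, 2), (1, -3), (-4, 4).
Their circumcentre is (-25/12, 1/12) with r² = 1369/72.
The farthest remaining point (-3, -2) is at distance² 373/72 ≤ 1369/72.
r = √(1369/72) ≈ 4.36.

4.36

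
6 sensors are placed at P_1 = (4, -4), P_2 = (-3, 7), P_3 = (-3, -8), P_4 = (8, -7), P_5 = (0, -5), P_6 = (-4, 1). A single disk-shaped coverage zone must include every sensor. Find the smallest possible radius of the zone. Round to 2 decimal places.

The minimum enclosing circle is determined by three boundary points: P_2, P_3, P_4.
Their circumcentre is (41/22, -0.5) with r² = 19337/242.
The farthest remaining point P_6 is at distance² 8865/242 ≤ 19337/242.
r = √(19337/242) ≈ 8.94.

8.94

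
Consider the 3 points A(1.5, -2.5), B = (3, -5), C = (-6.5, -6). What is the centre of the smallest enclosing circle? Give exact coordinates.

Side lengths²: AB² = 8.5, AC² = 76.25, BC² = 91.25.
Since BC² = 91.25 ≥ 76.25 + 8.5 = 84.75, the angle opposite BC is not acute, so the smallest enclosing circle has BC as diameter.
Centre = midpoint of BC = (-1.75, -5.5), r² = 91.25/4 = 22.8125.
Centre = (-1.75, -5.5).

(-1.75, -5.5)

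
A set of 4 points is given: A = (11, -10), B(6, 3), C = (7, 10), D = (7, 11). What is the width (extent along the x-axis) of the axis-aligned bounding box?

max x = 11, min x = 6, so width = 5.

5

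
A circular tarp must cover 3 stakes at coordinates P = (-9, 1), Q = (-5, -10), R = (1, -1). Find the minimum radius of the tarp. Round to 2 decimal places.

6.33

Side lengths²: PQ² = 137, PR² = 104, QR² = 117.
Since PQ² = 137 < 117 + 104 = 221, the triangle is acute, so the smallest enclosing circle is the circumcircle.
Circumcentre = (-161/34, -125/34), r² = 23153/578.
r = √(23153/578) ≈ 6.33.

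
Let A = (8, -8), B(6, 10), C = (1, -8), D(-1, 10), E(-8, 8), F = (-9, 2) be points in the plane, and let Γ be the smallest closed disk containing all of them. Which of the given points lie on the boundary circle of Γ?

A smallest enclosing disk is always determined by at most three of the input points on its boundary.
The minimum enclosing circle is determined by three boundary points: A, B, E.
Their circumcentre is (0.25, 0.25) with r² = 128.125.
The farthest remaining point D is at distance² 96.625 ≤ 128.125.
The points at distance exactly r from the centre are A, B, E — 3 points.

A, B, E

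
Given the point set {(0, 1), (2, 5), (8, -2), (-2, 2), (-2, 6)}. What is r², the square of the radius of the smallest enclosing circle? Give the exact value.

41

By Welzl's lemma the MEC is supported by two points (diametrically opposite) or three points (on a circumcircle).
The farthest pair is (8, -2)–(-2, 6) with squared distance 164. The circle on this segment as diameter has centre (3, 2) and r² = 164/4 = 41.
Check (0, 1): distance² to centre = 10 ≤ 41, so it lies inside.
All remaining points lie in this disk, and no smaller disk contains both endpoints, so this is the minimum enclosing circle.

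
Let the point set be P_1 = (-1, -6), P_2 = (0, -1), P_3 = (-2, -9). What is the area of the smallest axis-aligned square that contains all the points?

The bounding box has width 2 and height 8.
An axis-aligned square enclosing the set must have side ≥ max(width, height).
So the minimum side is max(2, 8) = 8.
Area = 8² = 64.

64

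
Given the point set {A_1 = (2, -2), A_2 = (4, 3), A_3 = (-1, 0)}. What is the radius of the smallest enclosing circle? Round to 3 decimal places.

Side lengths²: A_1A_2² = 29, A_1A_3² = 13, A_2A_3² = 34.
Since A_2A_3² = 34 < 29 + 13 = 42, the triangle is acute, so the smallest enclosing circle is the circumcircle.
Circumcentre = (69/38, 37/38), r² = 6409/722.
r = √(6409/722) ≈ 2.979.

2.979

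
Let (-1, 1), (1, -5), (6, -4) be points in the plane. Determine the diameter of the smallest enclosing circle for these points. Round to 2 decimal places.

Call the three points A, B, C in the order given.
Side lengths²: AB² = 40, AC² = 74, BC² = 26.
Since AC² = 74 ≥ 40 + 26 = 66, the angle opposite AC is not acute, so the smallest enclosing circle has AC as diameter.
Centre = midpoint of AC = (2.5, -1.5), r² = 74/4 = 18.5.
Diameter = 2r = 2√(18.5) ≈ 8.60.

8.60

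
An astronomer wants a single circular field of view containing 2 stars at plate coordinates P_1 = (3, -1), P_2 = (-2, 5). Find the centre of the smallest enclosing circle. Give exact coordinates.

(0.5, 2)

The smallest circle enclosing two points has them as diameter endpoints.
Centre = midpoint = (0.5, 2); r² = |P_1P_2|²/4 = 61/4 = 15.25.
Centre = (0.5, 2).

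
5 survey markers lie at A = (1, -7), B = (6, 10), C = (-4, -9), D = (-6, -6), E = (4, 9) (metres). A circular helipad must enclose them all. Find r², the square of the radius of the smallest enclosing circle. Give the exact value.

115.25

By Welzl's lemma the MEC is supported by two points (diametrically opposite) or three points (on a circumcircle).
The farthest pair is B–C with squared distance 461. The circle on this segment as diameter has centre (1, 0.5) and r² = 461/4 = 115.25.
Check A: distance² to centre = 56.25 ≤ 115.25, so it lies inside.
All remaining points lie in this disk, and no smaller disk contains both endpoints, so this is the minimum enclosing circle.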